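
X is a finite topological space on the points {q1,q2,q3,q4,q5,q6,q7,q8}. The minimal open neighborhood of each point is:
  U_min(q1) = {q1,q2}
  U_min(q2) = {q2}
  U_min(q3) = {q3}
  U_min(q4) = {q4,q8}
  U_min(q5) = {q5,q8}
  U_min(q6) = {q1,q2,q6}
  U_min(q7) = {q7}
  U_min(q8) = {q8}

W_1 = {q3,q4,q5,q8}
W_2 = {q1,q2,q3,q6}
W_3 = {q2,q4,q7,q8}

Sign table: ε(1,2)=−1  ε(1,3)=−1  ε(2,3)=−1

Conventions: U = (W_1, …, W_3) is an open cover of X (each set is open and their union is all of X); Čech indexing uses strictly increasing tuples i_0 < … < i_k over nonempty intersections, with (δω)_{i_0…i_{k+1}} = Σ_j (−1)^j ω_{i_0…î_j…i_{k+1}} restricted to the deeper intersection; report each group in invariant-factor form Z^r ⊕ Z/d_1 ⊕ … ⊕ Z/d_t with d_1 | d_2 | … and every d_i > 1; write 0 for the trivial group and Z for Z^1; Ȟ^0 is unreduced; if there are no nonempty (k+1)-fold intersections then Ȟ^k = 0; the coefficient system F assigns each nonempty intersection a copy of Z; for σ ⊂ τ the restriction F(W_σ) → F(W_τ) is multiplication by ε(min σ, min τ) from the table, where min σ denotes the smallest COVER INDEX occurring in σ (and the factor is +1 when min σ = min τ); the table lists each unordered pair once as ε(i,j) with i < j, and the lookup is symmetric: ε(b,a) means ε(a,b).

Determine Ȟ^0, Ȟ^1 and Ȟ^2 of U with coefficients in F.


Ȟ^0(U;F) ≅ 0; Ȟ^1(U;F) ≅ Z/2; Ȟ^2(U;F) ≅ 0

nonempty intersections:
  W12={q3} W13={q4,q8} W23={q2}
C dims 3,3; δ0: rk 3, SNF 1^2·2
Ȟ^0: (3−3)−0=0 ⇒ 0
Ȟ^1: (3−0)−3=0 plus torsion [2] ⇒ Z/2
Ȟ^2: (0−0)−0=0 ⇒ 0


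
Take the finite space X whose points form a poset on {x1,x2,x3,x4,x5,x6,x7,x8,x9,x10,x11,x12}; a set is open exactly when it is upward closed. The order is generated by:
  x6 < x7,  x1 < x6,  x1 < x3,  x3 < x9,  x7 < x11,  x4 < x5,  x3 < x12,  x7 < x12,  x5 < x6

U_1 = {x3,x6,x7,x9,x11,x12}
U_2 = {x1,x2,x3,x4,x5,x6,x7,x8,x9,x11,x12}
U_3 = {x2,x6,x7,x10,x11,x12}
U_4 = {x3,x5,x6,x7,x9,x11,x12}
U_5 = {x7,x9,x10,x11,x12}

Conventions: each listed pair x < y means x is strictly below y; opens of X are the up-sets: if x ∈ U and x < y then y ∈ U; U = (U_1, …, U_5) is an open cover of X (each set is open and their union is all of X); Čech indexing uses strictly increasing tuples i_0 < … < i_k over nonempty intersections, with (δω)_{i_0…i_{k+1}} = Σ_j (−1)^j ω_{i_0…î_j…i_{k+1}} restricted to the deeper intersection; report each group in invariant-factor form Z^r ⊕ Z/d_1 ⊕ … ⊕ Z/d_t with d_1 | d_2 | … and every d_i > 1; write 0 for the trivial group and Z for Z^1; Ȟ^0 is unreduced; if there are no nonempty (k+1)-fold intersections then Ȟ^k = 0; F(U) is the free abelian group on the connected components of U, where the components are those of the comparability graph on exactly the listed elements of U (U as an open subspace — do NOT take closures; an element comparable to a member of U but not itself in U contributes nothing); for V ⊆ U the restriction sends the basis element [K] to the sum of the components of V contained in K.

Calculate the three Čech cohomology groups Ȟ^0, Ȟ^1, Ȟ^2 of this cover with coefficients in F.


Ȟ^0(U;F) ≅ Z^4; Ȟ^1(U;F) ≅ 0; Ȟ^2(U;F) ≅ 0

nonempty overlaps:
  U12={x3,x6,x7,x9,x11,x12} U13={x6,x7,x11,x12} U14={x3,x6,x7,x9,x11,x12} U15={x7,x9,x11,x12} U23={x2,x6,x7,x11,x12} U24={x3,x5,x6,x7,x9,x11,x12} U25={x7,x9,x11,x12} U34={x6,x7,x11,x12} U35={x7,x10,x11,x12} U45={x7,x9,x11,x12}
  U123={x6,x7,x11,x12} U124={x3,x6,x7,x9,x11,x12} U125={x7,x9,x11,x12} U134={x6,x7,x11,x12} U135={x7,x11,x12} U145={x7,x9,x11,x12} U234={x6,x7,x11,x12} U235={x7,x11,x12} U245={x7,x9,x11,x12} U345={x7,x11,x12}
  U1234={x6,x7,x11,x12} U1235={x7,x11,x12} U1245={x7,x9,x11,x12} U1345={x7,x11,x12} U2345={x7,x11,x12}
  U12345={x7,x11,x12}
components per intersection:
  U1: {x3,x6,x7,x9,x11,x12}
  U2: {x1,x3,x4,x5,x6,x7,x9,x11,x12} {x2} {x8}
  U3: {x2} {x6,x7,x11,x12} {x10}
  U4: {x3,x5,x6,x7,x9,x11,x12}
  U5: {x7,x11,x12} {x9} {x10}
  U12: {x3,x6,x7,x9,x11,x12}
  U13: {x6,x7,x11,x12}
  U14: {x3,x6,x7,x9,x11,x12}
  U15: {x7,x11,x12} {x9}
  U23: {x2} {x6,x7,x11,x12}
  U24: {x3,x5,x6,x7,x9,x11,x12}
  U25: {x7,x11,x12} {x9}
  U34: {x6,x7,x11,x12}
  U35: {x7,x11,x12} {x10}
  U45: {x7,x11,x12} {x9}
  U123: {x6,x7,x11,x12}
  U124: {x3,x6,x7,x9,x11,x12}
  U125: {x7,x11,x12} {x9}
  U134: {x6,x7,x11,x12}
  U135: {x7,x11,x12}
  U145: {x7,x11,x12} {x9}
  U234: {x6,x7,x11,x12}
  U235: {x7,x11,x12}
  U245: {x7,x11,x12} {x9}
  U345: {x7,x11,x12}
  U1234: {x6,x7,x11,x12}
  U1235: {x7,x11,x12}
  U1245: {x7,x11,x12} {x9}
  U1345: {x7,x11,x12}
  U2345: {x7,x11,x12}
  U12345: {x7,x11,x12}
C dims 11,15,13,6; δ0: rk 7, SNF 1^7; δ1: rk 8, SNF 1^8; δ2: rk 5, SNF 1^5
degree 0: 11−7−0 = 4 → Ȟ^0 ≅ Z^4
degree 1: 15−8−7 = 0 → Ȟ^1 ≅ 0
degree 2: 13−5−8 = 0 → Ȟ^2 ≅ 0


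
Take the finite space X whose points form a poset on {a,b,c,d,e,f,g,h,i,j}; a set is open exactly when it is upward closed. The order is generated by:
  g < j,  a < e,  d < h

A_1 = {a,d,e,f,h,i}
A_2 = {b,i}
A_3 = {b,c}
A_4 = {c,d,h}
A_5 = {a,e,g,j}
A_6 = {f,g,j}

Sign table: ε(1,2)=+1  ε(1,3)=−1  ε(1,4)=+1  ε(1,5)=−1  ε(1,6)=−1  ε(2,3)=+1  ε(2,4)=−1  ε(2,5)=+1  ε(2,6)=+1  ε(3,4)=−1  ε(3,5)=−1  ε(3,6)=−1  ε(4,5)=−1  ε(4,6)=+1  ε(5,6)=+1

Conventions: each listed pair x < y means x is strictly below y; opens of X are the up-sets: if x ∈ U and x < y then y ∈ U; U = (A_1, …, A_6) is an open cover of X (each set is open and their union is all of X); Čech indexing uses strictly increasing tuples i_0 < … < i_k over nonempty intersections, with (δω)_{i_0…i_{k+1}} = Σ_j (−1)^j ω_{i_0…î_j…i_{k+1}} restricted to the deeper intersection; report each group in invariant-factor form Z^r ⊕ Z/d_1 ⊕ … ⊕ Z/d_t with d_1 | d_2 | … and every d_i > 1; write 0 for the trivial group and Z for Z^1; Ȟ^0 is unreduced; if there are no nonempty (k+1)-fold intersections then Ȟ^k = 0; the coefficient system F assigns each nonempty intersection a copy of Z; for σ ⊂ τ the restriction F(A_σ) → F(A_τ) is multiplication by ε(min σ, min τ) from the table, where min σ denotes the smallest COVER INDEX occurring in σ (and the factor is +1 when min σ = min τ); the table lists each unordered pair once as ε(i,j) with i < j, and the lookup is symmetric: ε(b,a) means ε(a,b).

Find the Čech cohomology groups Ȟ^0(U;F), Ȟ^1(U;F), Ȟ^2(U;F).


Ȟ^0(U;F) ≅ 0; Ȟ^1(U;F) ≅ Z ⊕ Z/2; Ȟ^2(U;F) ≅ 0

nonempty intersections:
  A12={i} A14={d,h} A15={a,e} A16={f} A23={b} A34={c} A56={g,j}
C dims 6,7; δ0: rk 6, SNF 1^5·2
Ȟ^0: (6−6)−0=0 ⇒ 0
Ȟ^1: (7−0)−6=1 plus torsion [2] ⇒ Z ⊕ Z/2
Ȟ^2: (0−0)−0=0 ⇒ 0


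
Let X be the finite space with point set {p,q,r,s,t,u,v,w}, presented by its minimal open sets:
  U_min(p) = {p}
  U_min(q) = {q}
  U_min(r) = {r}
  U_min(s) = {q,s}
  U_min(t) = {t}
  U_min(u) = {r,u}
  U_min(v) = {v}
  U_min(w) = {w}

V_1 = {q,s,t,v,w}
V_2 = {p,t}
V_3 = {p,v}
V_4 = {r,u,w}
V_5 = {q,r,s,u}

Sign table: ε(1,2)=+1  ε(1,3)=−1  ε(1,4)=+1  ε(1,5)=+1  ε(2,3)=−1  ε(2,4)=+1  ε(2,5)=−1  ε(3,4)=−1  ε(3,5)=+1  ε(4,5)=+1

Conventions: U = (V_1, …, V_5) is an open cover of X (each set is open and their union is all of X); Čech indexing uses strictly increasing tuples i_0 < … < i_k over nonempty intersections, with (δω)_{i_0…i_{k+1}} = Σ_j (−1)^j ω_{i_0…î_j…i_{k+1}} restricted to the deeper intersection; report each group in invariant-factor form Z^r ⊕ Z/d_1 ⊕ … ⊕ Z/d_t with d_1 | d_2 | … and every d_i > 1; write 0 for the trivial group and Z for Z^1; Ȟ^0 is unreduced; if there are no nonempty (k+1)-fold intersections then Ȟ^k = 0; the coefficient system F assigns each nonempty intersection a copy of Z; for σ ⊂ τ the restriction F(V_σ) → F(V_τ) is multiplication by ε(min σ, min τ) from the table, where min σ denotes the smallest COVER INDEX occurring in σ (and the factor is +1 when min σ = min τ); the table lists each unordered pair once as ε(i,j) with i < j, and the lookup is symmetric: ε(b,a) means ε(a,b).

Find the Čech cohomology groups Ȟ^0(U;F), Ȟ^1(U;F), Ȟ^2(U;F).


Ȟ^0 = Z, Ȟ^1 = Z^2, Ȟ^2 = 0

nerve simplices:
  V12={t} V13={v} V14={w} V15={q,s} V23={p} V45={r,u}
C dims 5,6; δ0: rk 4, SNF 1^4
degree 0: 5−4−0 = 1 → Ȟ^0 ≅ Z
degree 1: 6−0−4 = 2 → Ȟ^1 ≅ Z^2
degree 2: 0−0−0 = 0 → Ȟ^2 ≅ 0


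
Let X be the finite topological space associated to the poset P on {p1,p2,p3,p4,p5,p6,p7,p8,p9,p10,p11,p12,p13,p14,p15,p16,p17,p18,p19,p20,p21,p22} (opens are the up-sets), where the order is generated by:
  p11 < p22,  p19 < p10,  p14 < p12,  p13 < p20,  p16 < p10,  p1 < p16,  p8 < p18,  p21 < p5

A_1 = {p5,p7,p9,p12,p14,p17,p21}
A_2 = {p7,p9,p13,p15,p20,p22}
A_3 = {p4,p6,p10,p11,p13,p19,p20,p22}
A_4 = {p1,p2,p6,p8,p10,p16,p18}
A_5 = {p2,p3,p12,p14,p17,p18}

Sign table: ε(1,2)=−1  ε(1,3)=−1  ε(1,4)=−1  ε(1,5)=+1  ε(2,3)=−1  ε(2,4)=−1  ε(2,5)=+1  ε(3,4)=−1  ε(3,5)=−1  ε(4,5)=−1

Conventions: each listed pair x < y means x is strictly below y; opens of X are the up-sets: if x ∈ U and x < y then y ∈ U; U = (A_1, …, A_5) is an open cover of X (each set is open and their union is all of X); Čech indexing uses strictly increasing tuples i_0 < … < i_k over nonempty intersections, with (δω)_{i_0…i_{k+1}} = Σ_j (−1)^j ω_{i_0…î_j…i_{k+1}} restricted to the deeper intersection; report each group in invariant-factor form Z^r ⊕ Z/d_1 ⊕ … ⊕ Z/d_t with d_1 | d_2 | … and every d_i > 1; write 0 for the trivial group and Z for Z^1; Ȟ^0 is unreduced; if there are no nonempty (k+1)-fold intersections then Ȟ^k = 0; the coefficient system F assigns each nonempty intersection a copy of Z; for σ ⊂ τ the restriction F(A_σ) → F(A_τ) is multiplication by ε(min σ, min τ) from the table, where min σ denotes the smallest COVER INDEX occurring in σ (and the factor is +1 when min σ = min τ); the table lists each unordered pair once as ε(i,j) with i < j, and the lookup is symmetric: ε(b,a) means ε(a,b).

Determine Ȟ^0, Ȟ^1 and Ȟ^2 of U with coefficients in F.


Ȟ^0(U;F) ≅ Z; Ȟ^1(U;F) ≅ Z; Ȟ^2(U;F) ≅ 0

nerve of the cover:
  A12={p7,p9} A15={p12,p14,p17} A23={p13,p20,p22} A34={p6,p10} A45={p2,p18}
C dims 5,5; δ0: rk 4, SNF 1^4
Ȟ^0 = (5 − 4) − 0 = 1, so Ȟ^0 ≅ Z
Ȟ^1 = (5 − 0) − 4 = 1, so Ȟ^1 ≅ Z
Ȟ^2 = (0 − 0) − 0 = 0, so Ȟ^2 ≅ 0


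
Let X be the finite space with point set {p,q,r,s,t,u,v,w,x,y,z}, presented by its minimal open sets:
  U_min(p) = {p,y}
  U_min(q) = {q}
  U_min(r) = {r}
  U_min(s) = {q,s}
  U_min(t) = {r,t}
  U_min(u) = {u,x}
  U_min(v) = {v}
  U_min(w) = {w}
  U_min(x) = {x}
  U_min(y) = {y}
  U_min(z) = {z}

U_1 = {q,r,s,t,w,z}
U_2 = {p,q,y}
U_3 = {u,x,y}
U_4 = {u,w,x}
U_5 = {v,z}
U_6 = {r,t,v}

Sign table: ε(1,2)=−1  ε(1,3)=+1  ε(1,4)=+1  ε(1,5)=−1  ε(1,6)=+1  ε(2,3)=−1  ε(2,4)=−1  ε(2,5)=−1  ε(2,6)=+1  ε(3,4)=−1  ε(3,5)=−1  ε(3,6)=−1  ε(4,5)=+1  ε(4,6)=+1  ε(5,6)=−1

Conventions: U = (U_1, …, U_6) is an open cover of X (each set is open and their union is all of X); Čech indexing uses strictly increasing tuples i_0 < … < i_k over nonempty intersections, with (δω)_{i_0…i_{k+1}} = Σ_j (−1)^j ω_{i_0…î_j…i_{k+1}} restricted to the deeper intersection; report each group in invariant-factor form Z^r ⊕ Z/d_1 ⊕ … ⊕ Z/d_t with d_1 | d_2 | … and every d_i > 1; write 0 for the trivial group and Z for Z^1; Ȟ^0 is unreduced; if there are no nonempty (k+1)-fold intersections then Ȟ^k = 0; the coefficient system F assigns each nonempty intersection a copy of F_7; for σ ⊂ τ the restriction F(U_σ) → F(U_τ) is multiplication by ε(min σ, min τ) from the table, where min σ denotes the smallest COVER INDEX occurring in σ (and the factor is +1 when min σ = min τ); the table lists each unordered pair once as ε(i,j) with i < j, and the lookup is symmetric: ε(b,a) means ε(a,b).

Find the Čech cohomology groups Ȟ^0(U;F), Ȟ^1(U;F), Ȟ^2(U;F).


Ȟ^0(U;F) ≅ 0; Ȟ^1(U;F) ≅ Z/7; Ȟ^2(U;F) ≅ 0

intersection data:
  U12={q} U14={w} U15={z} U16={r,t} U23={y} U34={u,x} U56={v}
C dims 6,7; δ0: rk_F7 6
Ȟ^0 = (6 − 6) − 0 = 0, so Ȟ^0 ≅ 0
Ȟ^1 = (7 − 0) − 6 = 1, so Ȟ^1 ≅ Z/7
Ȟ^2 = (0 − 0) − 0 = 0, so Ȟ^2 ≅ 0


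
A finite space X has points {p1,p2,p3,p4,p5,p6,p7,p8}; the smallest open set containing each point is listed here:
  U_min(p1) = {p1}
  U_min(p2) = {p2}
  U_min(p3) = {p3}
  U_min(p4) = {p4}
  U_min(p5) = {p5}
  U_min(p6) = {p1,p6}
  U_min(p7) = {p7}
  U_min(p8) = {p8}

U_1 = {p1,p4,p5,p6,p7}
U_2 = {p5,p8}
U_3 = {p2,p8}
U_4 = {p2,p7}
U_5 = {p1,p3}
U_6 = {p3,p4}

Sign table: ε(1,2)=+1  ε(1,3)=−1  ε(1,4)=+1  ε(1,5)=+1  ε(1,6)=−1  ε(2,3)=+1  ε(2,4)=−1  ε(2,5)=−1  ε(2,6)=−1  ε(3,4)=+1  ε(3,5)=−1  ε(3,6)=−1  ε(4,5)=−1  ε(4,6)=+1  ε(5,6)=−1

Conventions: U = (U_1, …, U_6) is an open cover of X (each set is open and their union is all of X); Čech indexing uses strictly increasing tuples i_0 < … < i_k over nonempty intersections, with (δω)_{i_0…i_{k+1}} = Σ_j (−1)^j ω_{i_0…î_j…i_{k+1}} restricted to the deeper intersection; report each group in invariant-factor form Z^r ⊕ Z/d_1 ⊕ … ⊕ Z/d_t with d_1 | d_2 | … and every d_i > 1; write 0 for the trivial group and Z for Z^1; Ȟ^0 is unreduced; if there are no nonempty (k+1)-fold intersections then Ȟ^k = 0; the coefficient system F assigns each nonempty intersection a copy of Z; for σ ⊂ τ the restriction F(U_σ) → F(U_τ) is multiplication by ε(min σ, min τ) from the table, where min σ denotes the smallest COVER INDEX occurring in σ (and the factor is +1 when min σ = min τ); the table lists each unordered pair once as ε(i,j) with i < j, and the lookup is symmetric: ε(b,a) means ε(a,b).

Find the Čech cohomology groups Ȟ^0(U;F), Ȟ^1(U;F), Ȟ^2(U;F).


Ȟ^0 ≅ Z; Ȟ^1 ≅ Z^2; Ȟ^2 ≅ 0

nonempty intersections:
  U12={p5} U14={p7} U15={p1} U16={p4} U23={p8} U34={p2} U56={p3}
C dims 6,7; δ0: rk 5, SNF 1^5
Ȟ^0: (6−5)−0=1 ⇒ Z
Ȟ^1: (7−0)−5=2 ⇒ Z^2
Ȟ^2: (0−0)−0=0 ⇒ 0


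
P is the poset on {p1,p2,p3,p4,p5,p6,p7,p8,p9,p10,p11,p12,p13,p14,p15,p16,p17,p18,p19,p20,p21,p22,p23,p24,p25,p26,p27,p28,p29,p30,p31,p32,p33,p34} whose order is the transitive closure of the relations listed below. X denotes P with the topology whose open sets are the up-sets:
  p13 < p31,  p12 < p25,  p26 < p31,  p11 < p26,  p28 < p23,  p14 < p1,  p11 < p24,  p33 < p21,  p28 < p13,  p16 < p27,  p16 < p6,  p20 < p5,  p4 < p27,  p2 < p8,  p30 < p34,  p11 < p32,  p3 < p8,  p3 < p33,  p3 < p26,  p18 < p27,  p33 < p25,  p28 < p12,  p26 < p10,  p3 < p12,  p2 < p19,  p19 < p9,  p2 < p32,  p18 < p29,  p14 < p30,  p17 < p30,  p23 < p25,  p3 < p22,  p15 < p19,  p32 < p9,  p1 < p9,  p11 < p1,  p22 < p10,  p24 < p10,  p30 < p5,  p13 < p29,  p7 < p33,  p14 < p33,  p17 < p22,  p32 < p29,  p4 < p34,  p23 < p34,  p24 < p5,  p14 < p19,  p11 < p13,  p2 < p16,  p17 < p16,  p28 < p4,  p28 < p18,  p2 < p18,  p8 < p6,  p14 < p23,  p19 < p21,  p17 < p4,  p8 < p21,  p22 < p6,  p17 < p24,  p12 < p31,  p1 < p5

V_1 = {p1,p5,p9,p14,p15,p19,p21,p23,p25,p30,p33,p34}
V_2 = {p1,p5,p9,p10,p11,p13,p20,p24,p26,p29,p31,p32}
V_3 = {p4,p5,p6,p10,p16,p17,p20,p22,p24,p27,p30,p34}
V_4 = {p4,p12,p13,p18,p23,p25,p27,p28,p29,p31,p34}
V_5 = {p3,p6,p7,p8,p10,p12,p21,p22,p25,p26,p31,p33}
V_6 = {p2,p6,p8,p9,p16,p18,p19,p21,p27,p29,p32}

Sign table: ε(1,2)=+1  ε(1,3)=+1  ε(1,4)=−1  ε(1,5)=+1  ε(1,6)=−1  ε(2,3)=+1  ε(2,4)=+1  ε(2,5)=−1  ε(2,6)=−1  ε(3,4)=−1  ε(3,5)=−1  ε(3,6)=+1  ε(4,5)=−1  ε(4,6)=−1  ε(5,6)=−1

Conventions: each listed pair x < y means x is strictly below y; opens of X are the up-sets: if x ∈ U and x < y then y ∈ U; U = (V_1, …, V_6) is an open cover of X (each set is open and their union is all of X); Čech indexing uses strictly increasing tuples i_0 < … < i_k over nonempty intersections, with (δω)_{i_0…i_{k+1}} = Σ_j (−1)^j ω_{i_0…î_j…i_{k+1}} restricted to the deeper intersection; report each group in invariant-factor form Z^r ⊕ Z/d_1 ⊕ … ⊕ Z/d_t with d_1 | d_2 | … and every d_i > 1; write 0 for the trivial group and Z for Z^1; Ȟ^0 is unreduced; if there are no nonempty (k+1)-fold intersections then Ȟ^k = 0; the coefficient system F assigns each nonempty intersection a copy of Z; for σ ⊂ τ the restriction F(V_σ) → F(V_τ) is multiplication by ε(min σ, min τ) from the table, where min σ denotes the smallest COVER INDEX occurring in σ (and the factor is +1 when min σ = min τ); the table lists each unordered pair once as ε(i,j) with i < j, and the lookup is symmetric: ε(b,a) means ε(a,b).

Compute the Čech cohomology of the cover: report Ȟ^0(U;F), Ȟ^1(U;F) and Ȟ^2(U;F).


nerve simplices:
  V12={p1,p5,p9} V13={p5,p30,p34} V14={p23,p25,p34} V15={p21,p25,p33} V16={p9,p19,p21} V23={p5,p10,p20,p24} V24={p13,p29,p31} V25={p10,p26,p31} V26={p9,p29,p32} V34={p4,p27,p34} V35={p6,p10,p22} V36={p6,p16,p27} V45={p12,p25,p31} V46={p18,p27,p29} V56={p6,p8,p21}
  V123={p5} V126={p9} V134={p34} V145={p25} V156={p21} V235={p10} V245={p31} V246={p29} V346={p27} V356={p6}
C dims 6,15,10; δ0: rk 6, SNF 1^5·2; δ1: rk 9, SNF 1^9
degree 0: 6−6−0 = 0 → Ȟ^0 ≅ 0
degree 1: 15−9−6 = 0 plus torsion [2] → Ȟ^1 ≅ Z/2
degree 2: 10−0−9 = 1 → Ȟ^2 ≅ Z

Ȟ^0(U;F) ≅ 0,  Ȟ^1(U;F) ≅ Z/2,  Ȟ^2(U;F) ≅ Z


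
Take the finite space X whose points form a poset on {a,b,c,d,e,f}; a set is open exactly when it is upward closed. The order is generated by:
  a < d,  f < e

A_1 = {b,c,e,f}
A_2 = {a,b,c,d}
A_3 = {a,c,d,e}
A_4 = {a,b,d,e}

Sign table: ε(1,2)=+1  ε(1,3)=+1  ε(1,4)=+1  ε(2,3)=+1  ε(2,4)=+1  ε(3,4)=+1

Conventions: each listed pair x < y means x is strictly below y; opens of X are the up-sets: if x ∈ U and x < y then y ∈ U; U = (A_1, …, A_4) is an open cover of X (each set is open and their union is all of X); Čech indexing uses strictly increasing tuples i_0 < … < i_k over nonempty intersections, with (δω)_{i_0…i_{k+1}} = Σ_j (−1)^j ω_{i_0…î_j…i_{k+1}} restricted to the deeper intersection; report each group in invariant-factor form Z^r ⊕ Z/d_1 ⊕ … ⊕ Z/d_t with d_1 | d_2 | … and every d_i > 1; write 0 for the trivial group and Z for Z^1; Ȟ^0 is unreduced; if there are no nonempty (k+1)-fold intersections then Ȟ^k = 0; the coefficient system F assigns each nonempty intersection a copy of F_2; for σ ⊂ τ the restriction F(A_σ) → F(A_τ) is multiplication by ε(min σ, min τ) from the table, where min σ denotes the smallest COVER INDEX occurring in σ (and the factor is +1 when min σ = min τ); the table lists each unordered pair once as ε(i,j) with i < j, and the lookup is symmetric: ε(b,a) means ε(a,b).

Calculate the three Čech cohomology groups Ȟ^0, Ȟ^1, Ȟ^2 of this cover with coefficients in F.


Ȟ^0(U;F) ≅ Z/2,  Ȟ^1(U;F) ≅ 0,  Ȟ^2(U;F) ≅ Z/2

nerve of the cover:
  A12={b,c} A13={c,e} A14={b,e} A23={a,c,d} A24={a,b,d} A34={a,d,e}
  A123={c} A124={b} A134={e} A234={a,d}
C dims 4,6,4; δ0: rk_F2 3; δ1: rk_F2 3
Ȟ^0 = (4 − 3) − 0 = 1, so Ȟ^0 ≅ Z/2
Ȟ^1 = (6 − 3) − 3 = 0, so Ȟ^1 ≅ 0
Ȟ^2 = (4 − 0) − 3 = 1, so Ȟ^2 ≅ Z/2


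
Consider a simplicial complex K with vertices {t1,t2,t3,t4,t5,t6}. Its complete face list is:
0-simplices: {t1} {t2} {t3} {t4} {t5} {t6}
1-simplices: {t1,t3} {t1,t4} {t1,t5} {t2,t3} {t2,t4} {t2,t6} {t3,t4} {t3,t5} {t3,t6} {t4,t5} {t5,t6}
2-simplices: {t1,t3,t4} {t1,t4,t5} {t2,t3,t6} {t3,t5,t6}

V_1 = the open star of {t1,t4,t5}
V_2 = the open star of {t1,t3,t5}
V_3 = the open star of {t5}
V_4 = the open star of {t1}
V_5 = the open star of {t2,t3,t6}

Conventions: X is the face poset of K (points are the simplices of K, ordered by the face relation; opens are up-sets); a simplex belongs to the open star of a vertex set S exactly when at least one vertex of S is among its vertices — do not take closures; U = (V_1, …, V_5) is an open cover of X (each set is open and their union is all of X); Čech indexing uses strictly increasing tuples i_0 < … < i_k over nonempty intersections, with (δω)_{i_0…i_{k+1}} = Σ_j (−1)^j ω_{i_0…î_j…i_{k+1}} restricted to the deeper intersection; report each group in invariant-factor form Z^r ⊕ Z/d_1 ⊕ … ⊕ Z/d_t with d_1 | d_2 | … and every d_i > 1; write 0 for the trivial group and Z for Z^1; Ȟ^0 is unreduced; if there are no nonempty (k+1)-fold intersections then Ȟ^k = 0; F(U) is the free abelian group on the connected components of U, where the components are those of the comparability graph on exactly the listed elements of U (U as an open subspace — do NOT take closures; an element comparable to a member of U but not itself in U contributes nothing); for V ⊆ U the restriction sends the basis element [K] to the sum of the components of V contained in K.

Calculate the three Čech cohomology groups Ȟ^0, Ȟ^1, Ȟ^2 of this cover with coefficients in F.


intersection data:
  V1={{t1},{t4},{t5},{t1,t3},{t1,t4},{t1,t5},{t2,t4},{t3,t4},{t3,t5},{t4,t5},{t5,t6},{t1,t3,t4},{t1,t4,t5},{t3,t5,t6}} V2={{t1},{t3},{t5},{t1,t3},{t1,t4},{t1,t5},{t2,t3},{t3,t4},{t3,t5},{t3,t6},{t4,t5},{t5,t6},{t1,t3,t4},{t1,t4,t5},{t2,t3,t6},{t3,t5,t6}} V3={{t5},{t1,t5},{t3,t5},{t4,t5},{t5,t6},{t1,t4,t5},{t3,t5,t6}} V4={{t1},{t1,t3},{t1,t4},{t1,t5},{t1,t3,t4},{t1,t4,t5}} V5={{t2},{t3},{t6},{t1,t3},{t2,t3},{t2,t4},{t2,t6},{t3,t4},{t3,t5},{t3,t6},{t5,t6},{t1,t3,t4},{t2,t3,t6},{t3,t5,t6}}
  V12={{t1},{t5},{t1,t3},{t1,t4},{t1,t5},{t3,t4},{t3,t5},{t4,t5},{t5,t6},{t1,t3,t4},{t1,t4,t5},{t3,t5,t6}} V13={{t5},{t1,t5},{t3,t5},{t4,t5},{t5,t6},{t1,t4,t5},{t3,t5,t6}} V14={{t1},{t1,t3},{t1,t4},{t1,t5},{t1,t3,t4},{t1,t4,t5}} V15={{t1,t3},{t2,t4},{t3,t4},{t3,t5},{t5,t6},{t1,t3,t4},{t3,t5,t6}} V23={{t5},{t1,t5},{t3,t5},{t4,t5},{t5,t6},{t1,t4,t5},{t3,t5,t6}} V24={{t1},{t1,t3},{t1,t4},{t1,t5},{t1,t3,t4},{t1,t4,t5}} V25={{t3},{t1,t3},{t2,t3},{t3,t4},{t3,t5},{t3,t6},{t5,t6},{t1,t3,t4},{t2,t3,t6},{t3,t5,t6}} V34={{t1,t5},{t1,t4,t5}} V35={{t3,t5},{t5,t6},{t3,t5,t6}} V45={{t1,t3},{t1,t3,t4}}
  V123={{t5},{t1,t5},{t3,t5},{t4,t5},{t5,t6},{t1,t4,t5},{t3,t5,t6}} V124={{t1},{t1,t3},{t1,t4},{t1,t5},{t1,t3,t4},{t1,t4,t5}} V125={{t1,t3},{t3,t4},{t3,t5},{t5,t6},{t1,t3,t4},{t3,t5,t6}} V134={{t1,t5},{t1,t4,t5}} V135={{t3,t5},{t5,t6},{t3,t5,t6}} V145={{t1,t3},{t1,t3,t4}} V234={{t1,t5},{t1,t4,t5}} V235={{t3,t5},{t5,t6},{t3,t5,t6}} V245={{t1,t3},{t1,t3,t4}}
  V1234={{t1,t5},{t1,t4,t5}} V1235={{t3,t5},{t5,t6},{t3,t5,t6}} V1245={{t1,t3},{t1,t3,t4}}
components per intersection:
  V1: {{t1},{t4},{t5},{t1,t3},{t1,t4},{t1,t5},{t2,t4},{t3,t4},{t3,t5},{t4,t5},{t5,t6},{t1,t3,t4},{t1,t4,t5},{t3,t5,t6}}
  V2: {{t1},{t3},{t5},{t1,t3},{t1,t4},{t1,t5},{t2,t3},{t3,t4},{t3,t5},{t3,t6},{t4,t5},{t5,t6},{t1,t3,t4},{t1,t4,t5},{t2,t3,t6},{t3,t5,t6}}
  V3: {{t5},{t1,t5},{t3,t5},{t4,t5},{t5,t6},{t1,t4,t5},{t3,t5,t6}}
  V4: {{t1},{t1,t3},{t1,t4},{t1,t5},{t1,t3,t4},{t1,t4,t5}}
  V5: {{t2},{t3},{t6},{t1,t3},{t2,t3},{t2,t4},{t2,t6},{t3,t4},{t3,t5},{t3,t6},{t5,t6},{t1,t3,t4},{t2,t3,t6},{t3,t5,t6}}
  V12: {{t1},{t5},{t1,t3},{t1,t4},{t1,t5},{t3,t4},{t3,t5},{t4,t5},{t5,t6},{t1,t3,t4},{t1,t4,t5},{t3,t5,t6}}
  V13: {{t5},{t1,t5},{t3,t5},{t4,t5},{t5,t6},{t1,t4,t5},{t3,t5,t6}}
  V14: {{t1},{t1,t3},{t1,t4},{t1,t5},{t1,t3,t4},{t1,t4,t5}}
  V15: {{t1,t3},{t3,t4},{t1,t3,t4}} {{t2,t4}} {{t3,t5},{t5,t6},{t3,t5,t6}}
  V23: {{t5},{t1,t5},{t3,t5},{t4,t5},{t5,t6},{t1,t4,t5},{t3,t5,t6}}
  V24: {{t1},{t1,t3},{t1,t4},{t1,t5},{t1,t3,t4},{t1,t4,t5}}
  V25: {{t3},{t1,t3},{t2,t3},{t3,t4},{t3,t5},{t3,t6},{t5,t6},{t1,t3,t4},{t2,t3,t6},{t3,t5,t6}}
  V34: {{t1,t5},{t1,t4,t5}}
  V35: {{t3,t5},{t5,t6},{t3,t5,t6}}
  V45: {{t1,t3},{t1,t3,t4}}
  V123: {{t5},{t1,t5},{t3,t5},{t4,t5},{t5,t6},{t1,t4,t5},{t3,t5,t6}}
  V124: {{t1},{t1,t3},{t1,t4},{t1,t5},{t1,t3,t4},{t1,t4,t5}}
  V125: {{t1,t3},{t3,t4},{t1,t3,t4}} {{t3,t5},{t5,t6},{t3,t5,t6}}
  V134: {{t1,t5},{t1,t4,t5}}
  V135: {{t3,t5},{t5,t6},{t3,t5,t6}}
  V145: {{t1,t3},{t1,t3,t4}}
  V234: {{t1,t5},{t1,t4,t5}}
  V235: {{t3,t5},{t5,t6},{t3,t5,t6}}
  V245: {{t1,t3},{t1,t3,t4}}
  V1234: {{t1,t5},{t1,t4,t5}}
  V1235: {{t3,t5},{t5,t6},{t3,t5,t6}}
  V1245: {{t1,t3},{t1,t3,t4}}
C dims 5,12,10,3; δ0: rk 4, SNF 1^4; δ1: rk 7, SNF 1^7; δ2: rk 3, SNF 1^3
Ȟ^0 = (5 − 4) − 0 = 1, so Ȟ^0 ≅ Z
Ȟ^1 = (12 − 7) − 4 = 1, so Ȟ^1 ≅ Z
Ȟ^2 = (10 − 3) − 7 = 0, so Ȟ^2 ≅ 0

Ȟ^0 ≅ Z, Ȟ^1 ≅ Z, Ȟ^2 ≅ 0


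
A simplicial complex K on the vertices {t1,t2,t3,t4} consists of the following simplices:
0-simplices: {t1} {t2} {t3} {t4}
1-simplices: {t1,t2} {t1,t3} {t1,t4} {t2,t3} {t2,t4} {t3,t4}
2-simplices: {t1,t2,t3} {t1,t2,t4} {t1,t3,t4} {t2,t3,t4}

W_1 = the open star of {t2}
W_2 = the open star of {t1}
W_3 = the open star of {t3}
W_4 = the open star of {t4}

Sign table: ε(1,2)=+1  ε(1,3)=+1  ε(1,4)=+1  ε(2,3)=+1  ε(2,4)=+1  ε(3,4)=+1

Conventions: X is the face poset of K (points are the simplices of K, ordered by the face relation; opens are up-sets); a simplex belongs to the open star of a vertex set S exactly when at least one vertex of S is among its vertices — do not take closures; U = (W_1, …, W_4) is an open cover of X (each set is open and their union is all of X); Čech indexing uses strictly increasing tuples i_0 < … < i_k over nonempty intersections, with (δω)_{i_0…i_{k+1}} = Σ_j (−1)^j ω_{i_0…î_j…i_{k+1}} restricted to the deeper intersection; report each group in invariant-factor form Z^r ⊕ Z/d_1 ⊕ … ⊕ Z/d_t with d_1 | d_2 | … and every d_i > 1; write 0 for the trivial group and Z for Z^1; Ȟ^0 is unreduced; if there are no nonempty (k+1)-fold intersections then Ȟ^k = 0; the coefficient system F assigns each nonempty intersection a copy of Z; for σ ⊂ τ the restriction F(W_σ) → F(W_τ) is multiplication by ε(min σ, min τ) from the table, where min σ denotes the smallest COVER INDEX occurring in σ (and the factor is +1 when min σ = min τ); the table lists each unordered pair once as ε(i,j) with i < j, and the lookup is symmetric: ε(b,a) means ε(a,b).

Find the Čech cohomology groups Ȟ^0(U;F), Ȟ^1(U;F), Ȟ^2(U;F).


Ȟ^0(U;F) ≅ Z, Ȟ^1(U;F) ≅ 0, Ȟ^2(U;F) ≅ Z

nerve simplices:
  W1={{t2},{t1,t2},{t2,t3},{t2,t4},{t1,t2,t3},{t1,t2,t4},{t2,t3,t4}} W2={{t1},{t1,t2},{t1,t3},{t1,t4},{t1,t2,t3},{t1,t2,t4},{t1,t3,t4}} W3={{t3},{t1,t3},{t2,t3},{t3,t4},{t1,t2,t3},{t1,t3,t4},{t2,t3,t4}} W4={{t4},{t1,t4},{t2,t4},{t3,t4},{t1,t2,t4},{t1,t3,t4},{t2,t3,t4}}
  W12={{t1,t2},{t1,t2,t3},{t1,t2,t4}} W13={{t2,t3},{t1,t2,t3},{t2,t3,t4}} W14={{t2,t4},{t1,t2,t4},{t2,t3,t4}} W23={{t1,t3},{t1,t2,t3},{t1,t3,t4}} W24={{t1,t4},{t1,t2,t4},{t1,t3,t4}} W34={{t3,t4},{t1,t3,t4},{t2,t3,t4}}
  W123={{t1,t2,t3}} W124={{t1,t2,t4}} W134={{t2,t3,t4}} W234={{t1,t3,t4}}
C dims 4,6,4; δ0: rk 3, SNF 1^3; δ1: rk 3, SNF 1^3
degree 0: 4−3−0 = 1 → Ȟ^0 ≅ Z
degree 1: 6−3−3 = 0 → Ȟ^1 ≅ 0
degree 2: 4−0−3 = 1 → Ȟ^2 ≅ Z


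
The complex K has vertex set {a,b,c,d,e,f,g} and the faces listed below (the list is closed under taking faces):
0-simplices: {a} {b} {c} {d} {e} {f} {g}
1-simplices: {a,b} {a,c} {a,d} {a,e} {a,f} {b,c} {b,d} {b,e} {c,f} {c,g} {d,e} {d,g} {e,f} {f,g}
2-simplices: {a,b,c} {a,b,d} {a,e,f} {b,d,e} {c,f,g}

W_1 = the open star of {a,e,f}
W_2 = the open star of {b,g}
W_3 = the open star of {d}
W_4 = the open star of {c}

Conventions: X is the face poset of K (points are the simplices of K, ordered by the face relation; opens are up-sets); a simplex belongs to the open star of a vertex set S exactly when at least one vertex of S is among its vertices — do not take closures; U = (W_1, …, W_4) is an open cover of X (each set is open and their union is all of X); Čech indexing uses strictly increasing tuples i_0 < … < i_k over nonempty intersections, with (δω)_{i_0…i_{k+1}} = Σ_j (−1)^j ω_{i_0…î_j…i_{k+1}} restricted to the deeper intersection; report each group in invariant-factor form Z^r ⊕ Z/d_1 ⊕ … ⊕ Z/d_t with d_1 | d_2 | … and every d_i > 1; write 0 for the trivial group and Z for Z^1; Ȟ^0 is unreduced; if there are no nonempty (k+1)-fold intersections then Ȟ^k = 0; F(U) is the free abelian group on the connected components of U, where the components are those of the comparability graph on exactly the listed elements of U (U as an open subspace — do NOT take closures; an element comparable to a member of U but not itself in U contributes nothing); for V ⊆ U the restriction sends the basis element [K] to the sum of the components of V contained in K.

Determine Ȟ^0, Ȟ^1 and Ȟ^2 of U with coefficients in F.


intersection data:
  W1={{a},{e},{f},{a,b},{a,c},{a,d},{a,e},{a,f},{b,e},{c,f},{d,e},{e,f},{f,g},{a,b,c},{a,b,d},{a,e,f},{b,d,e},{c,f,g}} W2={{b},{g},{a,b},{b,c},{b,d},{b,e},{c,g},{d,g},{f,g},{a,b,c},{a,b,d},{b,d,e},{c,f,g}} W3={{d},{a,d},{b,d},{d,e},{d,g},{a,b,d},{b,d,e}} W4={{c},{a,c},{b,c},{c,f},{c,g},{a,b,c},{c,f,g}}
  W12={{a,b},{b,e},{f,g},{a,b,c},{a,b,d},{b,d,e},{c,f,g}} W13={{a,d},{d,e},{a,b,d},{b,d,e}} W14={{a,c},{c,f},{a,b,c},{c,f,g}} W23={{b,d},{d,g},{a,b,d},{b,d,e}} W24={{b,c},{c,g},{a,b,c},{c,f,g}}
  W123={{a,b,d},{b,d,e}} W124={{a,b,c},{c,f,g}}
components per intersection:
  W1: {{a},{e},{f},{a,b},{a,c},{a,d},{a,e},{a,f},{b,e},{c,f},{d,e},{e,f},{f,g},{a,b,c},{a,b,d},{a,e,f},{b,d,e},{c,f,g}}
  W2: {{b},{a,b},{b,c},{b,d},{b,e},{a,b,c},{a,b,d},{b,d,e}} {{g},{c,g},{d,g},{f,g},{c,f,g}}
  W3: {{d},{a,d},{b,d},{d,e},{d,g},{a,b,d},{b,d,e}}
  W4: {{c},{a,c},{b,c},{c,f},{c,g},{a,b,c},{c,f,g}}
  W12: {{a,b},{a,b,c},{a,b,d}} {{b,e},{b,d,e}} {{f,g},{c,f,g}}
  W13: {{a,d},{a,b,d}} {{d,e},{b,d,e}}
  W14: {{a,c},{a,b,c}} {{c,f},{c,f,g}}
  W23: {{b,d},{a,b,d},{b,d,e}} {{d,g}}
  W24: {{b,c},{a,b,c}} {{c,g},{c,f,g}}
  W123: {{a,b,d}} {{b,d,e}}
  W124: {{a,b,c}} {{c,f,g}}
C dims 5,11,4; δ0: rk 4, SNF 1^4; δ1: rk 4, SNF 1^4
Ȟ^0 = (5 − 4) − 0 = 1, so Ȟ^0 ≅ Z
Ȟ^1 = (11 − 4) − 4 = 3, so Ȟ^1 ≅ Z^3
Ȟ^2 = (4 − 0) − 4 = 0, so Ȟ^2 ≅ 0

Ȟ^0 ≅ Z,  Ȟ^1 ≅ Z^3,  Ȟ^2 ≅ 0


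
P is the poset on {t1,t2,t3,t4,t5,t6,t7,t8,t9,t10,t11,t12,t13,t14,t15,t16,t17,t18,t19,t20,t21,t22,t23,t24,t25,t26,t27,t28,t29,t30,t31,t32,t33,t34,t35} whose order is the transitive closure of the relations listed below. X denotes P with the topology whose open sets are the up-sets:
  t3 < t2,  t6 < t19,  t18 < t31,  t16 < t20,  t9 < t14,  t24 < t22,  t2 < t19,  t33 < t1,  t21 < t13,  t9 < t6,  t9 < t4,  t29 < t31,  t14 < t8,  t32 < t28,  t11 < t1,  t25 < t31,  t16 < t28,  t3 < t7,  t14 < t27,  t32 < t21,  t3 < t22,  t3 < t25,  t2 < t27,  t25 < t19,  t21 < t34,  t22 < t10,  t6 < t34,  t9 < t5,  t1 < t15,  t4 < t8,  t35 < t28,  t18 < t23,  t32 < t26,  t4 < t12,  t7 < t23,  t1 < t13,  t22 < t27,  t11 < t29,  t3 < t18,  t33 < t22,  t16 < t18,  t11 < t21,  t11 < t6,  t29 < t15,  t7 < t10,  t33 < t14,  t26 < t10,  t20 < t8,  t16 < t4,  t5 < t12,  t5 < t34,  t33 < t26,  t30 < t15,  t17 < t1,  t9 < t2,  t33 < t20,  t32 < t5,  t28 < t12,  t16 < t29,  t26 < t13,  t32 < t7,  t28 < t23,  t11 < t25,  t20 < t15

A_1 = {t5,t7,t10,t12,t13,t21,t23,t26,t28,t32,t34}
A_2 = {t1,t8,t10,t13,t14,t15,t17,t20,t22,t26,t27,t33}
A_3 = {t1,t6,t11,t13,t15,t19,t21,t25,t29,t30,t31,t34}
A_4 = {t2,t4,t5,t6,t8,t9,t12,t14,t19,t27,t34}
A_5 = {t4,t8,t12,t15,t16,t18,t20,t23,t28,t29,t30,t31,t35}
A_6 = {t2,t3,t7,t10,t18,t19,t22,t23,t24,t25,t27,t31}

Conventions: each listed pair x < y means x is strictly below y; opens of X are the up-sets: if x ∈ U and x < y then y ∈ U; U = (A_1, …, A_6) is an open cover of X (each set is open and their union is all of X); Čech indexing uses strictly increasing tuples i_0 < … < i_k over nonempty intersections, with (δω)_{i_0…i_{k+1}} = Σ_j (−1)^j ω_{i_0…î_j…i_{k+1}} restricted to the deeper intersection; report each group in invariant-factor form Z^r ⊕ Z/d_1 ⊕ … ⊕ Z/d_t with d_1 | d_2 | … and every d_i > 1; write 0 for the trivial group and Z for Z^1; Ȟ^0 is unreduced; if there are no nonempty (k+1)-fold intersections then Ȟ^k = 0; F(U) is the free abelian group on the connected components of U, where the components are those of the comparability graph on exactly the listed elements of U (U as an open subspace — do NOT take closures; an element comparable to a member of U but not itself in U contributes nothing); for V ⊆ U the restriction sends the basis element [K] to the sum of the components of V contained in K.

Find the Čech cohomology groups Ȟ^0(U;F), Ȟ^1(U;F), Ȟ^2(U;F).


Ȟ^0 ≅ Z; Ȟ^1 ≅ 0; Ȟ^2 ≅ Z/2

intersection data:
  A12={t10,t13,t26} A13={t13,t21,t34} A14={t5,t12,t34} A15={t12,t23,t28} A16={t7,t10,t23} A23={t1,t13,t15} A24={t8,t14,t27} A25={t8,t15,t20} A26={t10,t22,t27} A34={t6,t19,t34} A35={t15,t29,t30,t31} A36={t19,t25,t31} A45={t4,t8,t12} A46={t2,t19,t27} A56={t18,t23,t31}
  A123={t13} A126={t10} A134={t34} A145={t12} A156={t23} A235={t15} A245={t8} A246={t27} A346={t19} A356={t31}
components per intersection:
  A1: {t5,t7,t10,t12,t13,t21,t23,t26,t28,t32,t34}
  A2: {t1,t8,t10,t13,t14,t15,t17,t20,t22,t26,t27,t33}
  A3: {t1,t6,t11,t13,t15,t19,t21,t25,t29,t30,t31,t34}
  A4: {t2,t4,t5,t6,t8,t9,t12,t14,t19,t27,t34}
  A5: {t4,t8,t12,t15,t16,t18,t20,t23,t28,t29,t30,t31,t35}
  A6: {t2,t3,t7,t10,t18,t19,t22,t23,t24,t25,t27,t31}
  A12: {t10,t13,t26}
  A13: {t13,t21,t34}
  A14: {t5,t12,t34}
  A15: {t12,t23,t28}
  A16: {t7,t10,t23}
  A23: {t1,t13,t15}
  A24: {t8,t14,t27}
  A25: {t8,t15,t20}
  A26: {t10,t22,t27}
  A34: {t6,t19,t34}
  A35: {t15,t29,t30,t31}
  A36: {t19,t25,t31}
  A45: {t4,t8,t12}
  A46: {t2,t19,t27}
  A56: {t18,t23,t31}
  A123: {t13}
  A126: {t10}
  A134: {t34}
  A145: {t12}
  A156: {t23}
  A235: {t15}
  A245: {t8}
  A246: {t27}
  A346: {t19}
  A356: {t31}
C dims 6,15,10; δ0: rk 5, SNF 1^5; δ1: rk 10, SNF 1^9·2
Ȟ^0 = (6 − 5) − 0 = 1, so Ȟ^0 ≅ Z
Ȟ^1 = (15 − 10) − 5 = 0, so Ȟ^1 ≅ 0
Ȟ^2 = (10 − 0) − 10 = 0 plus torsion [2], so Ȟ^2 ≅ Z/2


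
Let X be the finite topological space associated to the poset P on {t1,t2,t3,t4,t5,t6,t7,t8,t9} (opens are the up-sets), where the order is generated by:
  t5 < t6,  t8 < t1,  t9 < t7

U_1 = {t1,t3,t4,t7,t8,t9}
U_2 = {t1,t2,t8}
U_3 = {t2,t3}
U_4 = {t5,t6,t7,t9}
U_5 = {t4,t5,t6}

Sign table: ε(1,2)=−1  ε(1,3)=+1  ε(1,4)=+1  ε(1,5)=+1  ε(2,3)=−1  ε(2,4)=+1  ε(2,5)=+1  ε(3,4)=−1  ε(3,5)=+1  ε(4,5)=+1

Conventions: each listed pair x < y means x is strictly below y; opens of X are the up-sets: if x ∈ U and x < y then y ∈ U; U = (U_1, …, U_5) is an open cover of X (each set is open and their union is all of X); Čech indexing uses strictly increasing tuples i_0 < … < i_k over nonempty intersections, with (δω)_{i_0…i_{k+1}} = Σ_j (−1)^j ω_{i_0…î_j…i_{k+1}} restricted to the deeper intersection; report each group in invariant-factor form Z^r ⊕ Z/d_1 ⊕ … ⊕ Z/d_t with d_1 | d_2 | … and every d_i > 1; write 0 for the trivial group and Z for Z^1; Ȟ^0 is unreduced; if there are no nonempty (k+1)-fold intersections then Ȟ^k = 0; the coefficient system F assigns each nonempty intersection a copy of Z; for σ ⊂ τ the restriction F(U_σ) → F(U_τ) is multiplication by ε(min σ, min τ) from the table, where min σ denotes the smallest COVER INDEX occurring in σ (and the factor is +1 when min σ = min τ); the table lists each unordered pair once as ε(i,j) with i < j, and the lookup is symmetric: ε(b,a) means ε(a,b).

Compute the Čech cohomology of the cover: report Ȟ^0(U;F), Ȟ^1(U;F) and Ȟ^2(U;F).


Ȟ^0(U;F) ≅ Z, Ȟ^1(U;F) ≅ Z^2 and Ȟ^2(U;F) ≅ 0

nonempty overlaps:
  U12={t1,t8} U13={t3} U14={t7,t9} U15={t4} U23={t2} U45={t5,t6}
C dims 5,6; δ0: rk 4, SNF 1^4
degree 0: 5−4−0 = 1 → Ȟ^0 ≅ Z
degree 1: 6−0−4 = 2 → Ȟ^1 ≅ Z^2
degree 2: 0−0−0 = 0 → Ȟ^2 ≅ 0


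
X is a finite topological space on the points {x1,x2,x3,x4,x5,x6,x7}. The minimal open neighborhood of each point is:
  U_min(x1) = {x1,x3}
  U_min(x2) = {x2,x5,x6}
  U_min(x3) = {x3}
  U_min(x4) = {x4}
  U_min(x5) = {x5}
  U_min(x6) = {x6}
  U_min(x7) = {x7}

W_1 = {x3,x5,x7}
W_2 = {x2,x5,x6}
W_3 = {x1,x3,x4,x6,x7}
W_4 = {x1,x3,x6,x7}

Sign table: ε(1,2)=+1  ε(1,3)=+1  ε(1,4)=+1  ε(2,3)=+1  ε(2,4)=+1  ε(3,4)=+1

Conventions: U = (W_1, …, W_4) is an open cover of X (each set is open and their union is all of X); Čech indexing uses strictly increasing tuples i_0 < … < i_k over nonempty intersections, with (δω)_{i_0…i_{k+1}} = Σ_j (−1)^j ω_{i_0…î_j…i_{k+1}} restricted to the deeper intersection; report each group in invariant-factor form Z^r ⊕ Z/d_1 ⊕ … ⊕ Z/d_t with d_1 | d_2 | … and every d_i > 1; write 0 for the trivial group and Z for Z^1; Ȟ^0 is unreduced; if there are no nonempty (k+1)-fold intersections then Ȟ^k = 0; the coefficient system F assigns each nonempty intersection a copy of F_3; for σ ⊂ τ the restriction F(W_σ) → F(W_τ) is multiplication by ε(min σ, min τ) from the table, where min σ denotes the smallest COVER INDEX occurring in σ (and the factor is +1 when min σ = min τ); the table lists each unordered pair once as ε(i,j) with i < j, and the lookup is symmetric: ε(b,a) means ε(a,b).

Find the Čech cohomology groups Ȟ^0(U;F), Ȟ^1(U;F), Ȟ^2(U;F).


Ȟ^0(U;F) ≅ Z/3, Ȟ^1(U;F) ≅ Z/3 and Ȟ^2(U;F) ≅ 0

nerve simplices:
  W12={x5} W13={x3,x7} W14={x3,x7} W23={x6} W24={x6} W34={x1,x3,x6,x7}
  W134={x3,x7} W234={x6}
C dims 4,6,2; δ0: rk_F3 3; δ1: rk_F3 2
degree 0: 4−3−0 = 1 → Ȟ^0 ≅ Z/3
degree 1: 6−2−3 = 1 → Ȟ^1 ≅ Z/3
degree 2: 2−0−2 = 0 → Ȟ^2 ≅ 0


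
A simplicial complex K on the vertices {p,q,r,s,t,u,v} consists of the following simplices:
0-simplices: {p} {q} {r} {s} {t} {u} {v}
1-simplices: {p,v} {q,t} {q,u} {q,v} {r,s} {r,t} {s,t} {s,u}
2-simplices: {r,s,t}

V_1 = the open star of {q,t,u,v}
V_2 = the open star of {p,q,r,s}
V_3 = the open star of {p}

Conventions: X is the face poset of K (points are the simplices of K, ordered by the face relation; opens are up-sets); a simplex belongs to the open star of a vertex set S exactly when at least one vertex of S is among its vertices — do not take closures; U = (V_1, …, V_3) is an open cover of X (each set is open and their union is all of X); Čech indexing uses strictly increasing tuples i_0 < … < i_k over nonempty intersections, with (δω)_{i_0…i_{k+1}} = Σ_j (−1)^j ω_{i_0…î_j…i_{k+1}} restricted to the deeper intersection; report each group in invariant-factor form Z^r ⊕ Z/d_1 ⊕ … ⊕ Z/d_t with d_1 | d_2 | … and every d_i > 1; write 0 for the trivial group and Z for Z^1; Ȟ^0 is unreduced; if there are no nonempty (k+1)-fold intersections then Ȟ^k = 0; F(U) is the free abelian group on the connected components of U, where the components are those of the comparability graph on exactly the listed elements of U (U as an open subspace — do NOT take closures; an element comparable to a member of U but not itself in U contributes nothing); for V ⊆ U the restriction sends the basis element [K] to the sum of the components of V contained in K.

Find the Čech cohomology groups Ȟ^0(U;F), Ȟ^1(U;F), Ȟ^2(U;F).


Ȟ^0 ≅ Z; Ȟ^1 ≅ Z; Ȟ^2 ≅ 0

intersection data:
  V1={{q},{t},{u},{v},{p,v},{q,t},{q,u},{q,v},{r,t},{s,t},{s,u},{r,s,t}} V2={{p},{q},{r},{s},{p,v},{q,t},{q,u},{q,v},{r,s},{r,t},{s,t},{s,u},{r,s,t}} V3={{p},{p,v}}
  V12={{q},{p,v},{q,t},{q,u},{q,v},{r,t},{s,t},{s,u},{r,s,t}} V13={{p,v}} V23={{p},{p,v}}
  V123={{p,v}}
components per intersection:
  V1: {{q},{t},{u},{v},{p,v},{q,t},{q,u},{q,v},{r,t},{s,t},{s,u},{r,s,t}}
  V2: {{p},{p,v}} {{q},{q,t},{q,u},{q,v}} {{r},{s},{r,s},{r,t},{s,t},{s,u},{r,s,t}}
  V3: {{p},{p,v}}
  V12: {{q},{q,t},{q,u},{q,v}} {{p,v}} {{r,t},{s,t},{r,s,t}} {{s,u}}
  V13: {{p,v}}
  V23: {{p},{p,v}}
  V123: {{p,v}}
C dims 5,6,1; δ0: rk 4, SNF 1^4; δ1: rk 1, SNF 1^1
Ȟ^0 = (5 − 4) − 0 = 1, so Ȟ^0 ≅ Z
Ȟ^1 = (6 − 1) − 4 = 1, so Ȟ^1 ≅ Z
Ȟ^2 = (1 − 0) − 1 = 0, so Ȟ^2 ≅ 0


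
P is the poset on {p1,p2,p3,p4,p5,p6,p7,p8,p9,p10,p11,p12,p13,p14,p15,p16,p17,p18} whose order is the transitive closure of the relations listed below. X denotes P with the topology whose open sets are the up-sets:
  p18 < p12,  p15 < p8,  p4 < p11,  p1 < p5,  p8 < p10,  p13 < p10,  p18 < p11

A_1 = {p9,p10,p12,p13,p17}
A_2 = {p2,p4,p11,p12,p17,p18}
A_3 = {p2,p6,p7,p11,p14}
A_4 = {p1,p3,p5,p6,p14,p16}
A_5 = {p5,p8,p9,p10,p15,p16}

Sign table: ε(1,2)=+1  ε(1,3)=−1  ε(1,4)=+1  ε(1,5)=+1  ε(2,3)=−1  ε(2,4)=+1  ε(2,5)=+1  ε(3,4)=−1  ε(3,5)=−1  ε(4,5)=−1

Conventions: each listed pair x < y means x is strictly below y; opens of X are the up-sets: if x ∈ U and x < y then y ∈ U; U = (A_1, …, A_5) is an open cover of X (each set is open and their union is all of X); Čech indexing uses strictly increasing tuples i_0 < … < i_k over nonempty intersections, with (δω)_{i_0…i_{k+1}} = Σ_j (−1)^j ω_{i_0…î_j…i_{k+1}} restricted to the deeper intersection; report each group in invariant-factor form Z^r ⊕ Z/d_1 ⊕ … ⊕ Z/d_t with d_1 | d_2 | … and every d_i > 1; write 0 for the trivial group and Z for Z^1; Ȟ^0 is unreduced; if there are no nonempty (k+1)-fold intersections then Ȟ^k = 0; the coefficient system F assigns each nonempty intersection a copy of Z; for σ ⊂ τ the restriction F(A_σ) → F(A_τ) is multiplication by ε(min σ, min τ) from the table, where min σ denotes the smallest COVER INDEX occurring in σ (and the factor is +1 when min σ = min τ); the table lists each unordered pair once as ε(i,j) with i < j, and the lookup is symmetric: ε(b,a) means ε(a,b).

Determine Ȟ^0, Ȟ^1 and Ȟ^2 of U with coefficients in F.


Ȟ^0 ≅ 0; Ȟ^1 ≅ Z/2; Ȟ^2 ≅ 0

nerve of the cover:
  A12={p12,p17} A15={p9,p10} A23={p2,p11} A34={p6,p14} A45={p5,p16}
C dims 5,5; δ0: rk 5, SNF 1^4·2
Ȟ^0 = (5 − 5) − 0 = 0, so Ȟ^0 ≅ 0
Ȟ^1 = (5 − 0) − 5 = 0 plus torsion [2], so Ȟ^1 ≅ Z/2
Ȟ^2 = (0 − 0) − 0 = 0, so Ȟ^2 ≅ 0
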